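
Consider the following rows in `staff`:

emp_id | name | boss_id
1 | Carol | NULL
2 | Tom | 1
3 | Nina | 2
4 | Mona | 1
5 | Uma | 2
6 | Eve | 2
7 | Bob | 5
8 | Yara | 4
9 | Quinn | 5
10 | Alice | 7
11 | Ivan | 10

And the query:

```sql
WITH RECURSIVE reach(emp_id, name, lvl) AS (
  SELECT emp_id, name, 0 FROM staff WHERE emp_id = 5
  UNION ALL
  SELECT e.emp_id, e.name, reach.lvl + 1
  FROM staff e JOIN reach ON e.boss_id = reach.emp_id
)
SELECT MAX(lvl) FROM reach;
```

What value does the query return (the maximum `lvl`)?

Base: emp_id=5 (Uma) at lvl 0.
Iteration 1: rows with boss_id in {5} -> Bob (id 7, lvl 1), Quinn (id 9, lvl 1).
Iteration 2: rows with boss_id in {7,9} -> Alice (id 10, lvl 2).
Iteration 3: rows with boss_id in {10} -> Ivan (id 11, lvl 3).
Iteration 4: no rows with boss_id in {11}; recursion stops.
lvl values: 0, 1, 1, 2, 3; the maximum is 3.

3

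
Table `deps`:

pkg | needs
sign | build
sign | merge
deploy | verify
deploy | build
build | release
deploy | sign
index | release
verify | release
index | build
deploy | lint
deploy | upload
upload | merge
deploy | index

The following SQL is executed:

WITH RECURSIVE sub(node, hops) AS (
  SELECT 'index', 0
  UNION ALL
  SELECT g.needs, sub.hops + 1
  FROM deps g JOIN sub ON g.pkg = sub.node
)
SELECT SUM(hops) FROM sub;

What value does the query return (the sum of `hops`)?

4

Base: (index, hops=0).
Iteration 1: edges from {index} -> (build, hops=1), (release, hops=1).
Iteration 2: edges from {build,release} -> (release, hops=2).
Iteration 3: no outgoing edges from {release}; recursion stops.
SUM(hops) = 0 + 1 + 1 + 2 = 4.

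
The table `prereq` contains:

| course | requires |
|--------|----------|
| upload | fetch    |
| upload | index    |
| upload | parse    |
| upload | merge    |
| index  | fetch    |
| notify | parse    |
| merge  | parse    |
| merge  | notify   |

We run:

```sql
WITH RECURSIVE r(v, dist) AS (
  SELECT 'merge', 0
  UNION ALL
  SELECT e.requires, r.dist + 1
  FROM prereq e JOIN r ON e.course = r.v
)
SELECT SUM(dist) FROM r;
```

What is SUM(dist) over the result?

4

Base: (merge, dist=0).
Iteration 1: edges from {merge} -> (notify, dist=1), (parse, dist=1).
Iteration 2: edges from {notify,parse} -> (parse, dist=2).
Iteration 3: no outgoing edges from {parse}; recursion stops.
SUM(dist) = 0 + 1 + 1 + 2 = 4.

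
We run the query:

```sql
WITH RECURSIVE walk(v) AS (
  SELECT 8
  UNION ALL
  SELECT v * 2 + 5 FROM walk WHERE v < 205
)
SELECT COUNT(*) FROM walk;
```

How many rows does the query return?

6

Base: v=8.
Iteration 1: 8 < 205 holds -> v = 8 * 2 + 5 = 21.
Iteration 2: 21 < 205 holds -> v = 21 * 2 + 5 = 47.
Iteration 3: 47 < 205 holds -> v = 47 * 2 + 5 = 99.
Iteration 4: 99 < 205 holds -> v = 99 * 2 + 5 = 203.
Iteration 5: 203 < 205 holds -> v = 203 * 2 + 5 = 411.
Iteration 6: 411 < 205 fails; recursion stops.
Total rows emitted: 6.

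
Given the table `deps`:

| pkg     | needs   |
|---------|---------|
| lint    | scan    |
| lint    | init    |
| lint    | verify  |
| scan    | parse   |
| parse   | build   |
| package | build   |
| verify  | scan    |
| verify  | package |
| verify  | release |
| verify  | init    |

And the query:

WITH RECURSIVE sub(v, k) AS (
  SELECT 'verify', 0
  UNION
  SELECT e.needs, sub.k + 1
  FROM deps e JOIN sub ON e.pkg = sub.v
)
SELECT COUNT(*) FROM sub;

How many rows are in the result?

8

Base: (verify, k=0).
Iteration 1: edges from {verify} -> (init, k=1), (package, k=1), (release, k=1), (scan, k=1).
Iteration 2: edges from {init,package,release,scan} -> (build, k=2), (parse, k=2).
Iteration 3: edges from {build,parse} -> (build, k=3).
Iteration 4: no outgoing edges from {build}; recursion stops.
Total rows emitted: 8.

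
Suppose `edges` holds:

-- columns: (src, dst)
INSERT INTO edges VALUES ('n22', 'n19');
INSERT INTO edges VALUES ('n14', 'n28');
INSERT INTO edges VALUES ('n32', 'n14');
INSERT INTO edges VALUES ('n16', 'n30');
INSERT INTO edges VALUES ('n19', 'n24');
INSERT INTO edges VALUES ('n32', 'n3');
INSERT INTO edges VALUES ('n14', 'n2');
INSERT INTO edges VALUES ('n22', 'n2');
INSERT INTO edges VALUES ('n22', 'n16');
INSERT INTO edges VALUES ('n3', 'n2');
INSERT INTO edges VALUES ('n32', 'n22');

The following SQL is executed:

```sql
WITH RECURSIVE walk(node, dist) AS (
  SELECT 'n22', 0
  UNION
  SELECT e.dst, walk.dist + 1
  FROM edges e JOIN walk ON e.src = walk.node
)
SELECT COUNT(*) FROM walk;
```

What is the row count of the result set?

6

Base: (n22, dist=0).
Iteration 1: edges from {n22} -> (n16, dist=1), (n19, dist=1), (n2, dist=1).
Iteration 2: edges from {n16,n19,n2} -> (n24, dist=2), (n30, dist=2).
Iteration 3: no outgoing edges from {n24,n30}; recursion stops.
Total rows emitted: 6.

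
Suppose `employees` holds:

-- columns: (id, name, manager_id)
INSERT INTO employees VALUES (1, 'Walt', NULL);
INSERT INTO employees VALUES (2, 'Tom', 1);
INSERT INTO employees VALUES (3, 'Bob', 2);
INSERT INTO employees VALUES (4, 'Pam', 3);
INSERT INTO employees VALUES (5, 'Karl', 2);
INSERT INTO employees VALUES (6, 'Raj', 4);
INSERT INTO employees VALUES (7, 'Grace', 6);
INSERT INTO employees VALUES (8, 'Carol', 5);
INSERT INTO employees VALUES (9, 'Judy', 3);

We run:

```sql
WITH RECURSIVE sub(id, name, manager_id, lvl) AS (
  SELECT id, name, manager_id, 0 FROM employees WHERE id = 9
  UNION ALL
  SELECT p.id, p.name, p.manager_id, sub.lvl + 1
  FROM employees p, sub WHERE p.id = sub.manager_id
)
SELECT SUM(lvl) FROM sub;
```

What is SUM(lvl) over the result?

6

Base: id=9 (Judy), manager_id=3, lvl 0.
Iteration 1: join on id=3 -> Bob (id 3, manager_id=2, lvl 1).
Iteration 2: join on id=2 -> Tom (id 2, manager_id=1, lvl 2).
Iteration 3: join on id=1 -> Walt (id 1, manager_id=NULL, lvl 3).
Iteration 4: manager_id is NULL; no match; recursion stops.
SUM(lvl) = 0 + 1 + 2 + 3 = 6.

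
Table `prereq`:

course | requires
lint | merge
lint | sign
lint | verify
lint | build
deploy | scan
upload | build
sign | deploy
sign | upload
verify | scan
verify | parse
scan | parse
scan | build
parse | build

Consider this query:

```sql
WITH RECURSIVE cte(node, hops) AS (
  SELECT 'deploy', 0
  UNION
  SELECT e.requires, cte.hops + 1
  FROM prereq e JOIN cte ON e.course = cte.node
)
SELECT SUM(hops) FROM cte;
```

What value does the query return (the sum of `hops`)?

8

Base: (deploy, hops=0).
Iteration 1: edges from {deploy} -> (scan, hops=1).
Iteration 2: edges from {scan} -> (build, hops=2), (parse, hops=2).
Iteration 3: edges from {build,parse} -> (build, hops=3).
Iteration 4: no outgoing edges from {build}; recursion stops.
SUM(hops) = 0 + 1 + 2 + 2 + 3 = 8.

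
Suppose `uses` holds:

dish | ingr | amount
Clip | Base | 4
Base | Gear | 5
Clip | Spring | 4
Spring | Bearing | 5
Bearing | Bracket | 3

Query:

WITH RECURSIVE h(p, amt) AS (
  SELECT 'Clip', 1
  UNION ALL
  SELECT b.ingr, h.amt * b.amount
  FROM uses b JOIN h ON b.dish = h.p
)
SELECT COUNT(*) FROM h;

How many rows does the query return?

Base: (Clip, amt=1).
Iteration 1: components of {Clip} -> Base = 1*4 = 4, Spring = 1*4 = 4.
Iteration 2: components of {Base,Spring} -> Bearing = 4*5 = 20, Gear = 4*5 = 20.
Iteration 3: components of {Bearing,Gear} -> Bracket = 20*3 = 60.
Iteration 4: no further components; recursion stops.
Total rows emitted: 6.

6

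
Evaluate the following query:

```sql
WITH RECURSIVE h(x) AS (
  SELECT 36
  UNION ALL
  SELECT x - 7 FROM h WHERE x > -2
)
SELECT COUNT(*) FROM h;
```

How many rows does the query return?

Base: x=36.
Iteration 1: 36 > -2 holds -> x = 36 - 7 = 29.
Iteration 2: 29 > -2 holds -> x = 29 - 7 = 22.
Iteration 3: 22 > -2 holds -> x = 22 - 7 = 15.
Iteration 4: 15 > -2 holds -> x = 15 - 7 = 8.
Iteration 5: 8 > -2 holds -> x = 8 - 7 = 1.
Iteration 6: 1 > -2 holds -> x = 1 - 7 = -6.
Iteration 7: -6 > -2 fails; recursion stops.
Total rows emitted: 7.

7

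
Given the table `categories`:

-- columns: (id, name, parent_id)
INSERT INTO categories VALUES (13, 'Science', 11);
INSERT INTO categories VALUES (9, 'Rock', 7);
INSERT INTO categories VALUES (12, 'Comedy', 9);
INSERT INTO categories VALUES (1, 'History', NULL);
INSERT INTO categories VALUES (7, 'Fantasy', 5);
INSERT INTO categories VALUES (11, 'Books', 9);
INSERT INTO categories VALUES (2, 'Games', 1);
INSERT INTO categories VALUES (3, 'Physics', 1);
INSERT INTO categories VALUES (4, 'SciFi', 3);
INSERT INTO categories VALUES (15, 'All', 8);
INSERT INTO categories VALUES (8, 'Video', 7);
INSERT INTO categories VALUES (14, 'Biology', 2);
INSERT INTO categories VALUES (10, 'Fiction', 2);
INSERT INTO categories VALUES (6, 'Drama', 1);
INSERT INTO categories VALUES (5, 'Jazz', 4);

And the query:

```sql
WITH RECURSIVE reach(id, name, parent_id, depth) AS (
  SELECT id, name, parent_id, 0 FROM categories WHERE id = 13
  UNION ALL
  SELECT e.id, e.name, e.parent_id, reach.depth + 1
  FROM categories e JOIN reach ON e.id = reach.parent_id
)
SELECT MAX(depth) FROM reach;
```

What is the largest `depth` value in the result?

7

Base: id=13 (Science), parent_id=11, depth 0.
Iteration 1: join on id=11 -> Books (id 11, parent_id=9, depth 1).
Iteration 2: join on id=9 -> Rock (id 9, parent_id=7, depth 2).
Iteration 3: join on id=7 -> Fantasy (id 7, parent_id=5, depth 3).
Iteration 4: join on id=5 -> Jazz (id 5, parent_id=4, depth 4).
Iteration 5: join on id=4 -> SciFi (id 4, parent_id=3, depth 5).
Iteration 6: join on id=3 -> Physics (id 3, parent_id=1, depth 6).
Iteration 7: join on id=1 -> History (id 1, parent_id=NULL, depth 7).
Iteration 8: parent_id is NULL; no match; recursion stops.
depth values: 0, 1, 2, 3, 4, 5, 6, 7; the maximum is 7.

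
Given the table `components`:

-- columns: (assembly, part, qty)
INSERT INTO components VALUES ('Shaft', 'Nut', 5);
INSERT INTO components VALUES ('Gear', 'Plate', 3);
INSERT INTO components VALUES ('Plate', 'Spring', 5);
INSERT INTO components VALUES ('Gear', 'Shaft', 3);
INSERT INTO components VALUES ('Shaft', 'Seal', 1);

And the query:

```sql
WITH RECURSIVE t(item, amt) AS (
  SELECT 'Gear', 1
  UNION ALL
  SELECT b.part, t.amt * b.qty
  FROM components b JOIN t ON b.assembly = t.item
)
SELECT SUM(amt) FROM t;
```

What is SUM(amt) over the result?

40

Base: (Gear, amt=1).
Iteration 1: components of {Gear} -> Plate = 1*3 = 3, Shaft = 1*3 = 3.
Iteration 2: components of {Plate,Shaft} -> Nut = 3*5 = 15, Seal = 3*1 = 3, Spring = 3*5 = 15.
Iteration 3: no further components; recursion stops.
SUM(amt) = 1 + 3 + 3 + 3 + 15 + 15 = 40.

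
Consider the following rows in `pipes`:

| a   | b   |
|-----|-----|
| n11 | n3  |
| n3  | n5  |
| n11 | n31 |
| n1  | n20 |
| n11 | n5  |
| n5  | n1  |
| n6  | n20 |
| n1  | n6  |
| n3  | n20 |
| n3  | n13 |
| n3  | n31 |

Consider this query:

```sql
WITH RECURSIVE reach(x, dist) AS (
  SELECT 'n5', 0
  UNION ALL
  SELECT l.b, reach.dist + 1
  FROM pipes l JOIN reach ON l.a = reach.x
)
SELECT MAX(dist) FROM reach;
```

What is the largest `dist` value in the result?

3

Base: (n5, dist=0).
Iteration 1: edges from {n5} -> (n1, dist=1).
Iteration 2: edges from {n1} -> (n20, dist=2), (n6, dist=2).
Iteration 3: edges from {n20,n6} -> (n20, dist=3).
Iteration 4: no outgoing edges from {n20}; recursion stops.
dist values: 0, 1, 2, 2, 3; the maximum is 3.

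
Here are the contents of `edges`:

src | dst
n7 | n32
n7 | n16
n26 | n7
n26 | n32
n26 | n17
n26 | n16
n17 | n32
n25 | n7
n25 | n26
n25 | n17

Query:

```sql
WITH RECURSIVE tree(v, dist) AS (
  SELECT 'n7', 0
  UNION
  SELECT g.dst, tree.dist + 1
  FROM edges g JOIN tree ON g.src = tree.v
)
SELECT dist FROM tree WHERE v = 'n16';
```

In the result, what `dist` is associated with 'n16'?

1

Base: (n7, dist=0).
Iteration 1: edges from {n7} -> (n16, dist=1), (n32, dist=1).
Iteration 2: no outgoing edges from {n16,n32}; recursion stops.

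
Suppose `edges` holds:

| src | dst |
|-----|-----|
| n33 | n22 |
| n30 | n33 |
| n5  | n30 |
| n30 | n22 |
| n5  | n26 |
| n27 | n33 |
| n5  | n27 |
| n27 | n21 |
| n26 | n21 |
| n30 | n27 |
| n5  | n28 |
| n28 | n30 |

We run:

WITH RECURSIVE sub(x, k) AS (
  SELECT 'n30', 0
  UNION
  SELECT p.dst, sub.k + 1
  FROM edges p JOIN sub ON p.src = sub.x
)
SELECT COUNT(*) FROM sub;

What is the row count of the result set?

8

Base: (n30, k=0).
Iteration 1: edges from {n30} -> (n22, k=1), (n27, k=1), (n33, k=1).
Iteration 2: edges from {n22,n27,n33} -> (n21, k=2), (n22, k=2), (n33, k=2).
Iteration 3: edges from {n21,n22,n33} -> (n22, k=3).
Iteration 4: no outgoing edges from {n22}; recursion stops.
Total rows emitted: 8.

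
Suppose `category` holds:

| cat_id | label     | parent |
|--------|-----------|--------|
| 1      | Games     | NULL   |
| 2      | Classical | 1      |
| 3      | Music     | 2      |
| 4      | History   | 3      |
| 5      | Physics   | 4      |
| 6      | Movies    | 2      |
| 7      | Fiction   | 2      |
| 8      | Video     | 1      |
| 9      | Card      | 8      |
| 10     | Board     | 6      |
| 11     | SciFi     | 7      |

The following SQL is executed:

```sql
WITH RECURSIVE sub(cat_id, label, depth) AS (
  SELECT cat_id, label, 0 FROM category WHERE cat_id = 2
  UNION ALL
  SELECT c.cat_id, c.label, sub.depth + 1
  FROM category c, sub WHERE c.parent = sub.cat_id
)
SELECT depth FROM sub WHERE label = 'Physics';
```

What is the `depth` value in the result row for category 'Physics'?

Base: cat_id=2 (Classical) at depth 0.
Iteration 1: rows with parent in {2} -> Music (id 3, depth 1), Movies (id 6, depth 1), Fiction (id 7, depth 1).
Iteration 2: rows with parent in {3,6,7} -> History (id 4, depth 2), Board (id 10, depth 2), SciFi (id 11, depth 2).
Iteration 3: rows with parent in {4,10,11} -> Physics (id 5, depth 3).
Iteration 4: no rows with parent in {5}; recursion stops.

3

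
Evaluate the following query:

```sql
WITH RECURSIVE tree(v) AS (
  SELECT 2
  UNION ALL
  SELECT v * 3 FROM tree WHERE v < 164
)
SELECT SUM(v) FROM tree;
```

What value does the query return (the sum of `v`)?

Base: v=2.
Iteration 1: 2 < 164 holds -> v = 2 * 3 = 6.
Iteration 2: 6 < 164 holds -> v = 6 * 3 = 18.
Iteration 3: 18 < 164 holds -> v = 18 * 3 = 54.
Iteration 4: 54 < 164 holds -> v = 54 * 3 = 162.
Iteration 5: 162 < 164 holds -> v = 162 * 3 = 486.
Iteration 6: 486 < 164 fails; recursion stops.
SUM(v) = 2 + 6 + 18 + 54 + 162 + 486 = 728.

728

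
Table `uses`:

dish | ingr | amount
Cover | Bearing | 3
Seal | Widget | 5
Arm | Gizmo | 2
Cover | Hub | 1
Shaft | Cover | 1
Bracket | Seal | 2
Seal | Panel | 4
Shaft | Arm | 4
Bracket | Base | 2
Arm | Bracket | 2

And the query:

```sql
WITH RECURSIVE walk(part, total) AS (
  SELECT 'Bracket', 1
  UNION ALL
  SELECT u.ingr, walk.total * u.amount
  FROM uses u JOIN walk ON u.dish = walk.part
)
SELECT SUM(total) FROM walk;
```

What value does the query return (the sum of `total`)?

Base: (Bracket, total=1).
Iteration 1: components of {Bracket} -> Base = 1*2 = 2, Seal = 1*2 = 2.
Iteration 2: components of {Base,Seal} -> Panel = 2*4 = 8, Widget = 2*5 = 10.
Iteration 3: no further components; recursion stops.
SUM(total) = 1 + 2 + 2 + 10 + 8 = 23.

23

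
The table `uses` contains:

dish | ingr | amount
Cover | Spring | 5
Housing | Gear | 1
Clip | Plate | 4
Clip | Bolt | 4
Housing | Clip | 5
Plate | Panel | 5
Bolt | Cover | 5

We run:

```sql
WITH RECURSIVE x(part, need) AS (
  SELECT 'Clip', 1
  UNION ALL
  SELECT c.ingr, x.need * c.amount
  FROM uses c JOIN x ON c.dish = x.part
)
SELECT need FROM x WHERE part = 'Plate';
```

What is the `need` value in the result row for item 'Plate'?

4

Base: (Clip, need=1).
Iteration 1: components of {Clip} -> Bolt = 1*4 = 4, Plate = 1*4 = 4.
Iteration 2: components of {Bolt,Plate} -> Cover = 4*5 = 20, Panel = 4*5 = 20.
Iteration 3: components of {Cover,Panel} -> Spring = 20*5 = 100.
Iteration 4: no further components; recursion stops.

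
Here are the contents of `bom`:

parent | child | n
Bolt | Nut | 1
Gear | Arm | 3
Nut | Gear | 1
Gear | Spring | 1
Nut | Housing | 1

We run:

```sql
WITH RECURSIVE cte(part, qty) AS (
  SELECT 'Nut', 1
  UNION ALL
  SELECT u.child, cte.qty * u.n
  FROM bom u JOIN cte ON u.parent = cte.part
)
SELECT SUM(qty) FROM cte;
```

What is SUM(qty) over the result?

7

Base: (Nut, qty=1).
Iteration 1: components of {Nut} -> Gear = 1*1 = 1, Housing = 1*1 = 1.
Iteration 2: components of {Gear,Housing} -> Arm = 1*3 = 3, Spring = 1*1 = 1.
Iteration 3: no further components; recursion stops.
SUM(qty) = 1 + 1 + 1 + 1 + 3 = 7.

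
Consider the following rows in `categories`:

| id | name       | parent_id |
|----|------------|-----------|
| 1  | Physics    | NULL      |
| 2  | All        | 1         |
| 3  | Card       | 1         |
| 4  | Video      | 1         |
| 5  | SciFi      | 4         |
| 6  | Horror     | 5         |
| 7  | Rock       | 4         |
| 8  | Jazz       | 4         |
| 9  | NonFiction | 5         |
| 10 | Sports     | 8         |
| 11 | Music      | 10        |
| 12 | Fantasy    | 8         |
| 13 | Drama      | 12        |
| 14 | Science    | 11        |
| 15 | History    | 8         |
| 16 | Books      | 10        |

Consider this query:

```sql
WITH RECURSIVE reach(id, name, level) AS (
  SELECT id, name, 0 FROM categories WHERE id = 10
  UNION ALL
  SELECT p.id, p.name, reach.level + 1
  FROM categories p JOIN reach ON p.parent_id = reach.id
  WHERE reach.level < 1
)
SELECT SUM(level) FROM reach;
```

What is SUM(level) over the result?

Base: id=10 (Sports) at level 0.
Iteration 1: rows with parent_id in {10} -> Music (id 11, level 1), Books (id 16, level 1).
Iteration 2: level < 1 fails for all current rows; recursion stops.
SUM(level) = 0 + 1 + 1 = 2.

2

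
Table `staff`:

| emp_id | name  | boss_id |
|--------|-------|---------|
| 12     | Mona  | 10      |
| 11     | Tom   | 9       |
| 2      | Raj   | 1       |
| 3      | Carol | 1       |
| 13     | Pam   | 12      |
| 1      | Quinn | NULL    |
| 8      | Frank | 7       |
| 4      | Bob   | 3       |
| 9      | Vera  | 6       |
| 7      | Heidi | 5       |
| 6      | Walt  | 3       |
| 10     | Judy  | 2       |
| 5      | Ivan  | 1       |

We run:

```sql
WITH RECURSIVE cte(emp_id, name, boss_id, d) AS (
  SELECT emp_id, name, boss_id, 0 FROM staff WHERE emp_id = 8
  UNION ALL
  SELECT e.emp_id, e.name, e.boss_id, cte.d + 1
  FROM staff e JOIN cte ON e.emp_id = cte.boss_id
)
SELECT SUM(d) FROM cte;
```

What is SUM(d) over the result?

Base: emp_id=8 (Frank), boss_id=7, d 0.
Iteration 1: join on emp_id=7 -> Heidi (id 7, boss_id=5, d 1).
Iteration 2: join on emp_id=5 -> Ivan (id 5, boss_id=1, d 2).
Iteration 3: join on emp_id=1 -> Quinn (id 1, boss_id=NULL, d 3).
Iteration 4: boss_id is NULL; no match; recursion stops.
SUM(d) = 0 + 1 + 2 + 3 = 6.

6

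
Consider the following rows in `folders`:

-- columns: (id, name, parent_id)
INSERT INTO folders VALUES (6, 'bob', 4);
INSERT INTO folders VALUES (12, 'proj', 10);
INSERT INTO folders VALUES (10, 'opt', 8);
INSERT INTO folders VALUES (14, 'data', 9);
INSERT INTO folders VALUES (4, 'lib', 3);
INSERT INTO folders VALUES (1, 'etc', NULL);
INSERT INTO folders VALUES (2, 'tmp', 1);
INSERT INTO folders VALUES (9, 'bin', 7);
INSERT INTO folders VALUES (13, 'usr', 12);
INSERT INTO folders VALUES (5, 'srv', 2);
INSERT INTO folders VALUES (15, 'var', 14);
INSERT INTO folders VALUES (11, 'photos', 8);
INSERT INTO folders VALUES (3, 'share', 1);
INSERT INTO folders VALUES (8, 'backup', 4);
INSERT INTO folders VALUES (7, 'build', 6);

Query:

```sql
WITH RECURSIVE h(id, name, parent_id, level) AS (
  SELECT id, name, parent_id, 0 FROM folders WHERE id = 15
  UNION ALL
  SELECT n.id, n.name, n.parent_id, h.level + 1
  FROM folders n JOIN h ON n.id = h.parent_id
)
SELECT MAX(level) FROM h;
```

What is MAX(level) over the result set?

Base: id=15 (var), parent_id=14, level 0.
Iteration 1: join on id=14 -> data (id 14, parent_id=9, level 1).
Iteration 2: join on id=9 -> bin (id 9, parent_id=7, level 2).
Iteration 3: join on id=7 -> build (id 7, parent_id=6, level 3).
Iteration 4: join on id=6 -> bob (id 6, parent_id=4, level 4).
Iteration 5: join on id=4 -> lib (id 4, parent_id=3, level 5).
Iteration 6: join on id=3 -> share (id 3, parent_id=1, level 6).
Iteration 7: join on id=1 -> etc (id 1, parent_id=NULL, level 7).
Iteration 8: parent_id is NULL; no match; recursion stops.
level values: 0, 1, 2, 3, 4, 5, 6, 7; the maximum is 7.

7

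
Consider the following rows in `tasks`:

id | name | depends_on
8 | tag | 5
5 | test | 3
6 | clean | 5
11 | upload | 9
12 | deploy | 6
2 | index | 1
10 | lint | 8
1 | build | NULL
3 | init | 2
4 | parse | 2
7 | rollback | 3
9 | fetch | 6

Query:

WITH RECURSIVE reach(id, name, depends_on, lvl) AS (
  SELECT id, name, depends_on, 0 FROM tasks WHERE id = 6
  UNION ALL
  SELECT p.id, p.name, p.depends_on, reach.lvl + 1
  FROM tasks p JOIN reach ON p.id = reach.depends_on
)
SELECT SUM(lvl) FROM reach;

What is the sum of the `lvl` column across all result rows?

10

Base: id=6 (clean), depends_on=5, lvl 0.
Iteration 1: join on id=5 -> test (id 5, depends_on=3, lvl 1).
Iteration 2: join on id=3 -> init (id 3, depends_on=2, lvl 2).
Iteration 3: join on id=2 -> index (id 2, depends_on=1, lvl 3).
Iteration 4: join on id=1 -> build (id 1, depends_on=NULL, lvl 4).
Iteration 5: depends_on is NULL; no match; recursion stops.
SUM(lvl) = 0 + 1 + 2 + 3 + 4 = 10.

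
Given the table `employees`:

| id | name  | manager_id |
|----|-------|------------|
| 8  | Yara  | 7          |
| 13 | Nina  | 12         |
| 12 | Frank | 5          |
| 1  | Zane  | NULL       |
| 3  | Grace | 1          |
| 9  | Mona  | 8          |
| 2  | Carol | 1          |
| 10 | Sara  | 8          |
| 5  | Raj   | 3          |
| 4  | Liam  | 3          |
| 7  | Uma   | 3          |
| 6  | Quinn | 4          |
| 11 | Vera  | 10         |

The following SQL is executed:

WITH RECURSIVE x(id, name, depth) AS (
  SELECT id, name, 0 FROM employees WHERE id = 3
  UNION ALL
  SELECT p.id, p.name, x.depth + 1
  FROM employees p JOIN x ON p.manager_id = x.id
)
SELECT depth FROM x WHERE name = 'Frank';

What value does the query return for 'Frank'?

2

Base: id=3 (Grace) at depth 0.
Iteration 1: rows with manager_id in {3} -> Liam (id 4, depth 1), Raj (id 5, depth 1), Uma (id 7, depth 1).
Iteration 2: rows with manager_id in {4,5,7} -> Quinn (id 6, depth 2), Yara (id 8, depth 2), Frank (id 12, depth 2).
Iteration 3: rows with manager_id in {6,8,12} -> Mona (id 9, depth 3), Sara (id 10, depth 3), Nina (id 13, depth 3).
Iteration 4: rows with manager_id in {9,10,13} -> Vera (id 11, depth 4).
Iteration 5: no rows with manager_id in {11}; recursion stops.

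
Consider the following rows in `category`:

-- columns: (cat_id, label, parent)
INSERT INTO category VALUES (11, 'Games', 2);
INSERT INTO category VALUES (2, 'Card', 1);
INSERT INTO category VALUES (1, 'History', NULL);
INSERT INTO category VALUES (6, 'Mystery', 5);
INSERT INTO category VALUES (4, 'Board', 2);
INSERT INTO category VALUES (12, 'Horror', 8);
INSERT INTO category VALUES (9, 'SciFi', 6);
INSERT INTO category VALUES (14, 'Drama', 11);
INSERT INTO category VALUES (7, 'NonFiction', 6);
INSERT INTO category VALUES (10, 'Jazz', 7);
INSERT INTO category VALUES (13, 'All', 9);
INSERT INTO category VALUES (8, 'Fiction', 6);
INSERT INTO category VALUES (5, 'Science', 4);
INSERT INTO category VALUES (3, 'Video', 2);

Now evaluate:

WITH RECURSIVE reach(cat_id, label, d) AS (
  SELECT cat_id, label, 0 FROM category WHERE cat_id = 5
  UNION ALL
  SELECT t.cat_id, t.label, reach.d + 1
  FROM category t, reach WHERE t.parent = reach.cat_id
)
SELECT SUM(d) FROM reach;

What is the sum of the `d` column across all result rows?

Base: cat_id=5 (Science) at d 0.
Iteration 1: rows with parent in {5} -> Mystery (id 6, d 1).
Iteration 2: rows with parent in {6} -> NonFiction (id 7, d 2), Fiction (id 8, d 2), SciFi (id 9, d 2).
Iteration 3: rows with parent in {7,8,9} -> Jazz (id 10, d 3), Horror (id 12, d 3), All (id 13, d 3).
Iteration 4: no rows with parent in {10,12,13}; recursion stops.
SUM(d) = 0 + 1 + 2 + 2 + 2 + 3 + 3 + 3 = 16.

16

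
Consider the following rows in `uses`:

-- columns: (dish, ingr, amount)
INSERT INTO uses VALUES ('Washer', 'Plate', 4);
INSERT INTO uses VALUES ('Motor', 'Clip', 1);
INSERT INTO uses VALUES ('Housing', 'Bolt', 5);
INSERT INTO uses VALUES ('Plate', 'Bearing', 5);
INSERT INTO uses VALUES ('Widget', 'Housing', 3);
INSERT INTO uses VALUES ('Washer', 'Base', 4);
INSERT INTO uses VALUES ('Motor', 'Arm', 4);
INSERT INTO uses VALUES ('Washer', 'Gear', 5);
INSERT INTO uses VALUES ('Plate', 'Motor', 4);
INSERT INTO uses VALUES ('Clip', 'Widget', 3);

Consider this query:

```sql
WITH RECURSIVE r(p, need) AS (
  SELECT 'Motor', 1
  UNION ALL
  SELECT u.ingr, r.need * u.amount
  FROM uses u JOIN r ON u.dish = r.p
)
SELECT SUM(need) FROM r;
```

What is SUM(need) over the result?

Base: (Motor, need=1).
Iteration 1: components of {Motor} -> Arm = 1*4 = 4, Clip = 1*1 = 1.
Iteration 2: components of {Arm,Clip} -> Widget = 1*3 = 3.
Iteration 3: components of {Widget} -> Housing = 3*3 = 9.
Iteration 4: components of {Housing} -> Bolt = 9*5 = 45.
Iteration 5: no further components; recursion stops.
SUM(need) = 1 + 4 + 1 + 3 + 9 + 45 = 63.

63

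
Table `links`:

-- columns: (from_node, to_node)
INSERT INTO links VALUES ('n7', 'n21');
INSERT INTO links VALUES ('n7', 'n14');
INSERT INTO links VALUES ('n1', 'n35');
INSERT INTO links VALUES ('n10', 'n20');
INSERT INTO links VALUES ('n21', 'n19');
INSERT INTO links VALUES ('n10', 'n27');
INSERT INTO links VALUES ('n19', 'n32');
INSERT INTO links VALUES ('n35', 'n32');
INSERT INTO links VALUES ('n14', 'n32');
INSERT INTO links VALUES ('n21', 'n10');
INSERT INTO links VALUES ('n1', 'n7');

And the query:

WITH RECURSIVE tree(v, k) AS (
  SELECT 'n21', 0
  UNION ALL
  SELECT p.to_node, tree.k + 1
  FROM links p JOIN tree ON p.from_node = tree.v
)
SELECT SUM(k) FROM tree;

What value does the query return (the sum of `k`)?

Base: (n21, k=0).
Iteration 1: edges from {n21} -> (n10, k=1), (n19, k=1).
Iteration 2: edges from {n10,n19} -> (n20, k=2), (n27, k=2), (n32, k=2).
Iteration 3: no outgoing edges from {n20,n27,n32}; recursion stops.
SUM(k) = 0 + 1 + 1 + 2 + 2 + 2 = 8.

8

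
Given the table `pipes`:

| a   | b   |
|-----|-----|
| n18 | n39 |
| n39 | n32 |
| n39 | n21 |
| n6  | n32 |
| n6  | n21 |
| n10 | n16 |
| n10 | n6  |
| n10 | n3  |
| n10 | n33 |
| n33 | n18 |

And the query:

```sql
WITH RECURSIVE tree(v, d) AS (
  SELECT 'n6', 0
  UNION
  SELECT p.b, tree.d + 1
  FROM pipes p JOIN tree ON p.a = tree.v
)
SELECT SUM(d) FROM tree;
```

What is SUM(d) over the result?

2

Base: (n6, d=0).
Iteration 1: edges from {n6} -> (n21, d=1), (n32, d=1).
Iteration 2: no outgoing edges from {n21,n32}; recursion stops.
SUM(d) = 0 + 1 + 1 = 2.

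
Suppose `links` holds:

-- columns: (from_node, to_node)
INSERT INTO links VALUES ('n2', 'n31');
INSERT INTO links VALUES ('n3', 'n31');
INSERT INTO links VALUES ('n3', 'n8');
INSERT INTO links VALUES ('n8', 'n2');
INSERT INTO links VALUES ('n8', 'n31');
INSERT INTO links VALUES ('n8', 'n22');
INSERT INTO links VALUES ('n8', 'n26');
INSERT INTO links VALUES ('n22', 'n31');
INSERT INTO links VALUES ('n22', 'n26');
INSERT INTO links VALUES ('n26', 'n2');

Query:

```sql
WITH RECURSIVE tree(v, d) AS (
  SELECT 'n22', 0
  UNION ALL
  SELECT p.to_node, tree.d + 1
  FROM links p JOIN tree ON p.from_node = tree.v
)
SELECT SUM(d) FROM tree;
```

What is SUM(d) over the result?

7

Base: (n22, d=0).
Iteration 1: edges from {n22} -> (n26, d=1), (n31, d=1).
Iteration 2: edges from {n26,n31} -> (n2, d=2).
Iteration 3: edges from {n2} -> (n31, d=3).
Iteration 4: no outgoing edges from {n31}; recursion stops.
SUM(d) = 0 + 1 + 1 + 2 + 3 = 7.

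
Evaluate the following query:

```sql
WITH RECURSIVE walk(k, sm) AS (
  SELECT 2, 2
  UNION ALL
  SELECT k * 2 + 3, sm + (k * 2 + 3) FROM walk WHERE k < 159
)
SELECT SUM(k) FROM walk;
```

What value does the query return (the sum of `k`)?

Base: k=2, sm=2.
Iteration 1: 2 < 159 holds -> k = 2 * 2 + 3 = 7, sm = 2 + 7 = 9.
Iteration 2: 7 < 159 holds -> k = 7 * 2 + 3 = 17, sm = 9 + 17 = 26.
Iteration 3: 17 < 159 holds -> k = 17 * 2 + 3 = 37, sm = 26 + 37 = 63.
Iteration 4: 37 < 159 holds -> k = 37 * 2 + 3 = 77, sm = 63 + 77 = 140.
Iteration 5: 77 < 159 holds -> k = 77 * 2 + 3 = 157, sm = 140 + 157 = 297.
Iteration 6: 157 < 159 holds -> k = 157 * 2 + 3 = 317, sm = 297 + 317 = 614.
Iteration 7: 317 < 159 fails; recursion stops.
SUM(k) = 2 + 7 + 17 + 37 + 77 + 157 + 317 = 614.

614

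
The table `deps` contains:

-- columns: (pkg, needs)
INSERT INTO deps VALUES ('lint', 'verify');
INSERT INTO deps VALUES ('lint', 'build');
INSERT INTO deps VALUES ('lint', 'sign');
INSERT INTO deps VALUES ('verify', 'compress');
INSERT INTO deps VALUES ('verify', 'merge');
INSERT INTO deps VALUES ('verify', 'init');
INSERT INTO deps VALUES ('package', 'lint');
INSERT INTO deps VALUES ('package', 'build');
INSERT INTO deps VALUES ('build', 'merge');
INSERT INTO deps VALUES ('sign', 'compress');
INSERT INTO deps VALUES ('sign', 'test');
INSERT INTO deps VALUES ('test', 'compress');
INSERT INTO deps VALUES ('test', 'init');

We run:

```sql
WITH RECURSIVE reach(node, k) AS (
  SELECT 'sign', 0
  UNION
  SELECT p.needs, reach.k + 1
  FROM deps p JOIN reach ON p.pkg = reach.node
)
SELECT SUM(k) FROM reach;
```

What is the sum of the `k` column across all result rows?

6

Base: (sign, k=0).
Iteration 1: edges from {sign} -> (compress, k=1), (test, k=1).
Iteration 2: edges from {compress,test} -> (compress, k=2), (init, k=2).
Iteration 3: no outgoing edges from {compress,init}; recursion stops.
SUM(k) = 0 + 1 + 1 + 2 + 2 = 6.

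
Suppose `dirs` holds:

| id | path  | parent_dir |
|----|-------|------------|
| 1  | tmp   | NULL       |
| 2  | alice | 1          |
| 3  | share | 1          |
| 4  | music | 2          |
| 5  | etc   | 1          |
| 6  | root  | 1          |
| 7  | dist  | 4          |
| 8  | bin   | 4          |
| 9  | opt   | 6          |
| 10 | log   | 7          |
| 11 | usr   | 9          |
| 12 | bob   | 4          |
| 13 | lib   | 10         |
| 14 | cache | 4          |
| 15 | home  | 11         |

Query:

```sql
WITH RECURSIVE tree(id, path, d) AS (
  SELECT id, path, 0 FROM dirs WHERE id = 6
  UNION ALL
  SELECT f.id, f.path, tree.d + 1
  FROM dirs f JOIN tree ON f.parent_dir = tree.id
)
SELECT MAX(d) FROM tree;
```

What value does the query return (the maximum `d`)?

Base: id=6 (root) at d 0.
Iteration 1: rows with parent_dir in {6} -> opt (id 9, d 1).
Iteration 2: rows with parent_dir in {9} -> usr (id 11, d 2).
Iteration 3: rows with parent_dir in {11} -> home (id 15, d 3).
Iteration 4: no rows with parent_dir in {15}; recursion stops.
d values: 0, 1, 2, 3; the maximum is 3.

3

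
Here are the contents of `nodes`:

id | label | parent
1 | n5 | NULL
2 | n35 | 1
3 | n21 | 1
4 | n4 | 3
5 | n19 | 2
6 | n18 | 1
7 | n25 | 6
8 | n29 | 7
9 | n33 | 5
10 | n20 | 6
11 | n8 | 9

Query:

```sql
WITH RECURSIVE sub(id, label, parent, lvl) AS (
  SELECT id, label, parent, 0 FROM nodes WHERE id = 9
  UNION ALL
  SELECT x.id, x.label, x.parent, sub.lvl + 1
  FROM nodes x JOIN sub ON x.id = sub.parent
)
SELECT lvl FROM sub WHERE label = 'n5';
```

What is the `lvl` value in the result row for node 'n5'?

3

Base: id=9 (n33), parent=5, lvl 0.
Iteration 1: join on id=5 -> n19 (id 5, parent=2, lvl 1).
Iteration 2: join on id=2 -> n35 (id 2, parent=1, lvl 2).
Iteration 3: join on id=1 -> n5 (id 1, parent=NULL, lvl 3).
Iteration 4: parent is NULL; no match; recursion stops.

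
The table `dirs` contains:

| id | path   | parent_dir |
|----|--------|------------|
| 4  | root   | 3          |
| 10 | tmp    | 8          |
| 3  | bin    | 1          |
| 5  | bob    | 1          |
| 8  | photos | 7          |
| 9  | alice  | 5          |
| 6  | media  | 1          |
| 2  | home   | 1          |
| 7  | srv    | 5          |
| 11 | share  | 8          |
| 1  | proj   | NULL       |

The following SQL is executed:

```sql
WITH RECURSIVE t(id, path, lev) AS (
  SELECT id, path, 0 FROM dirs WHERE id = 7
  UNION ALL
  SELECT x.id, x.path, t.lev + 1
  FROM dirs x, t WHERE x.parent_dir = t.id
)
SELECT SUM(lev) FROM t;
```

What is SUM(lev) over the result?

Base: id=7 (srv) at lev 0.
Iteration 1: rows with parent_dir in {7} -> photos (id 8, lev 1).
Iteration 2: rows with parent_dir in {8} -> tmp (id 10, lev 2), share (id 11, lev 2).
Iteration 3: no rows with parent_dir in {10,11}; recursion stops.
SUM(lev) = 0 + 1 + 2 + 2 = 5.

5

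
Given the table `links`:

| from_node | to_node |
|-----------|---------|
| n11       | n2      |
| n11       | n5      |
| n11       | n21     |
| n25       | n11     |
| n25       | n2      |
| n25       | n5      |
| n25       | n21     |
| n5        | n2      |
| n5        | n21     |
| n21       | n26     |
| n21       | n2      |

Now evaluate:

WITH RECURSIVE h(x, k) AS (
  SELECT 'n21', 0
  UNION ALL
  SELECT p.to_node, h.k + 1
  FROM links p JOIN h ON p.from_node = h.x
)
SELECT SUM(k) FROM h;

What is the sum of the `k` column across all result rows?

2

Base: (n21, k=0).
Iteration 1: edges from {n21} -> (n2, k=1), (n26, k=1).
Iteration 2: no outgoing edges from {n2,n26}; recursion stops.
SUM(k) = 0 + 1 + 1 = 2.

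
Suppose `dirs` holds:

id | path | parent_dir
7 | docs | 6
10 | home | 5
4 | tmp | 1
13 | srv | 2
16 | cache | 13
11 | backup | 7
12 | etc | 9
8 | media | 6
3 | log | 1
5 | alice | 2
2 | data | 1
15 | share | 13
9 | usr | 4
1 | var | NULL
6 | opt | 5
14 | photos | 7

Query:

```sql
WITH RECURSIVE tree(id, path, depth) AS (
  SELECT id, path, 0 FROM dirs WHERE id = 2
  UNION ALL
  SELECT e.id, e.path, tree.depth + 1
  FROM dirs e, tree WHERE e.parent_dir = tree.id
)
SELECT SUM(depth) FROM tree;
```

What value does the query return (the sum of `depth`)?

24

Base: id=2 (data) at depth 0.
Iteration 1: rows with parent_dir in {2} -> alice (id 5, depth 1), srv (id 13, depth 1).
Iteration 2: rows with parent_dir in {5,13} -> opt (id 6, depth 2), home (id 10, depth 2), share (id 15, depth 2), cache (id 16, depth 2).
Iteration 3: rows with parent_dir in {6,10,15,16} -> docs (id 7, depth 3), media (id 8, depth 3).
Iteration 4: rows with parent_dir in {7,8} -> backup (id 11, depth 4), photos (id 14, depth 4).
Iteration 5: no rows with parent_dir in {11,14}; recursion stops.
SUM(depth) = 0 + 1 + 1 + 2 + 2 + 2 + 2 + 3 + 3 + 4 + 4 = 24.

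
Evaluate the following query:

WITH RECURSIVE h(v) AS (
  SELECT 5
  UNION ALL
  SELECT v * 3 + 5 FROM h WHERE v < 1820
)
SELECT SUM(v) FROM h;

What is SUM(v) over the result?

Base: v=5.
Iteration 1: 5 < 1820 holds -> v = 5 * 3 + 5 = 20.
Iteration 2: 20 < 1820 holds -> v = 20 * 3 + 5 = 65.
Iteration 3: 65 < 1820 holds -> v = 65 * 3 + 5 = 200.
Iteration 4: 200 < 1820 holds -> v = 200 * 3 + 5 = 605.
Iteration 5: 605 < 1820 holds -> v = 605 * 3 + 5 = 1820.
Iteration 6: 1820 < 1820 fails; recursion stops.
SUM(v) = 5 + 20 + 65 + 200 + 605 + 1820 = 2715.

2715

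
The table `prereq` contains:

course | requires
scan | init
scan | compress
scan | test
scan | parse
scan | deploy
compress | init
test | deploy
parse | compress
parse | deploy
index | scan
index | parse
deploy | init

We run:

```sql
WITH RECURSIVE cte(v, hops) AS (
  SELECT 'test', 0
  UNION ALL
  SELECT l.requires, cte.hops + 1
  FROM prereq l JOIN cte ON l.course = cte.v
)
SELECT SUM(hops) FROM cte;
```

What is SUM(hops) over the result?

3

Base: (test, hops=0).
Iteration 1: edges from {test} -> (deploy, hops=1).
Iteration 2: edges from {deploy} -> (init, hops=2).
Iteration 3: no outgoing edges from {init}; recursion stops.
SUM(hops) = 0 + 1 + 2 = 3.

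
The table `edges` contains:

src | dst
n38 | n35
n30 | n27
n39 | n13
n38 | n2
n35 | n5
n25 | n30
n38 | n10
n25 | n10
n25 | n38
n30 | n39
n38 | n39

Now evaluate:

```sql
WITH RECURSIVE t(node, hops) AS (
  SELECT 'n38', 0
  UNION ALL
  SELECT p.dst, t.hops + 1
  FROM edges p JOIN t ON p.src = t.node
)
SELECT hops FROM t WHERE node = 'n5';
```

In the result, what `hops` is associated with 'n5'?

2

Base: (n38, hops=0).
Iteration 1: edges from {n38} -> (n10, hops=1), (n2, hops=1), (n35, hops=1), (n39, hops=1).
Iteration 2: edges from {n10,n2,n35,n39} -> (n13, hops=2), (n5, hops=2).
Iteration 3: no outgoing edges from {n13,n5}; recursion stops.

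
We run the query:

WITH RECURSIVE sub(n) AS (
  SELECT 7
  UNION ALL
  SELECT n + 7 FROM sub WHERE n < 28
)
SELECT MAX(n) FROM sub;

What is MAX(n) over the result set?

Base: n=7.
Iteration 1: 7 < 28 holds -> n = 7 + 7 = 14.
Iteration 2: 14 < 28 holds -> n = 14 + 7 = 21.
Iteration 3: 21 < 28 holds -> n = 21 + 7 = 28.
Iteration 4: 28 < 28 fails; recursion stops.
n values: 7, 14, 21, 28; the maximum is 28.

28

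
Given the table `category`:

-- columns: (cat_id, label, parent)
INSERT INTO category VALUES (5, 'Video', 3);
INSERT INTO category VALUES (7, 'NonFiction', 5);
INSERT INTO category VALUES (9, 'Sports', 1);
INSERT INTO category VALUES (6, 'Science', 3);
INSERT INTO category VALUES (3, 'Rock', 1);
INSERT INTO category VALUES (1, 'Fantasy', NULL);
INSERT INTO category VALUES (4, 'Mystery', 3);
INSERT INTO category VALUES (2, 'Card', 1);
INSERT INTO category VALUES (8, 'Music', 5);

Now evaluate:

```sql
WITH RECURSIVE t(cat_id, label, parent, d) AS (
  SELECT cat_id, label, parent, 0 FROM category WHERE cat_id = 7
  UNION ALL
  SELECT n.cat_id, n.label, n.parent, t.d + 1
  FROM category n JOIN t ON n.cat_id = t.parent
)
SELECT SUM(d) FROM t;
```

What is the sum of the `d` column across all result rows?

6

Base: cat_id=7 (NonFiction), parent=5, d 0.
Iteration 1: join on cat_id=5 -> Video (id 5, parent=3, d 1).
Iteration 2: join on cat_id=3 -> Rock (id 3, parent=1, d 2).
Iteration 3: join on cat_id=1 -> Fantasy (id 1, parent=NULL, d 3).
Iteration 4: parent is NULL; no match; recursion stops.
SUM(d) = 0 + 1 + 2 + 3 = 6.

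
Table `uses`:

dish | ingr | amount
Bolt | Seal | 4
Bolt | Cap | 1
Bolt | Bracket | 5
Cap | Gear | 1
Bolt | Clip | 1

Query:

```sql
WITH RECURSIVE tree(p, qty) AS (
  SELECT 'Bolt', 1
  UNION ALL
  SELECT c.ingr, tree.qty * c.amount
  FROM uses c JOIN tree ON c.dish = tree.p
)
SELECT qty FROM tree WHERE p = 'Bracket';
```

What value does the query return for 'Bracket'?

Base: (Bolt, qty=1).
Iteration 1: components of {Bolt} -> Bracket = 1*5 = 5, Cap = 1*1 = 1, Clip = 1*1 = 1, Seal = 1*4 = 4.
Iteration 2: components of {Bracket,Cap,Clip,Seal} -> Gear = 1*1 = 1.
Iteration 3: no further components; recursion stops.

5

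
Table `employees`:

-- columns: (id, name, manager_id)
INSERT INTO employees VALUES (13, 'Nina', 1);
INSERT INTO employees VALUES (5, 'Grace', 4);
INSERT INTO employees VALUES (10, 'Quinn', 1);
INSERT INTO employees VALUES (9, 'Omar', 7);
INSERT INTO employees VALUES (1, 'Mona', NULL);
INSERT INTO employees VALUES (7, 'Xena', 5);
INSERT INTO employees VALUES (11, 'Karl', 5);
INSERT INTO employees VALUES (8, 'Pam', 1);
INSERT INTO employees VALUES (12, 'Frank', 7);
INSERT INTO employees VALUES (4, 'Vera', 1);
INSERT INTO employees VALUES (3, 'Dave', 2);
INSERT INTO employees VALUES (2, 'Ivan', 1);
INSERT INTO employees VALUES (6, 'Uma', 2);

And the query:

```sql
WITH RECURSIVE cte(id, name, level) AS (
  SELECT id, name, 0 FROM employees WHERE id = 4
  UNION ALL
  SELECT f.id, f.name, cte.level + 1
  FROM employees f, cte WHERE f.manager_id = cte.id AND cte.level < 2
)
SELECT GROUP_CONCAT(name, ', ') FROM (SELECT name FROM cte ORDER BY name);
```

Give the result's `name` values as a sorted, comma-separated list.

Base: id=4 (Vera) at level 0.
Iteration 1: rows with manager_id in {4} -> Grace (id 5, level 1).
Iteration 2: rows with manager_id in {5} -> Xena (id 7, level 2), Karl (id 11, level 2).
Iteration 3: level < 2 fails for all current rows; recursion stops.

Grace, Karl, Vera, Xena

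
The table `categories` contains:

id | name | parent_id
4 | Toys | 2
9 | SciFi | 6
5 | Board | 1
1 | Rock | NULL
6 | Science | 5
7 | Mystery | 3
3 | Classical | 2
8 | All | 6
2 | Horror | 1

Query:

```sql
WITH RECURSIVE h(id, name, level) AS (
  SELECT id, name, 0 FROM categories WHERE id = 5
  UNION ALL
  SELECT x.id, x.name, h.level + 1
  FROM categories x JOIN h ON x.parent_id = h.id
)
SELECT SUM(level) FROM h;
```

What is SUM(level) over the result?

5

Base: id=5 (Board) at level 0.
Iteration 1: rows with parent_id in {5} -> Science (id 6, level 1).
Iteration 2: rows with parent_id in {6} -> All (id 8, level 2), SciFi (id 9, level 2).
Iteration 3: no rows with parent_id in {8,9}; recursion stops.
SUM(level) = 0 + 1 + 2 + 2 = 5.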